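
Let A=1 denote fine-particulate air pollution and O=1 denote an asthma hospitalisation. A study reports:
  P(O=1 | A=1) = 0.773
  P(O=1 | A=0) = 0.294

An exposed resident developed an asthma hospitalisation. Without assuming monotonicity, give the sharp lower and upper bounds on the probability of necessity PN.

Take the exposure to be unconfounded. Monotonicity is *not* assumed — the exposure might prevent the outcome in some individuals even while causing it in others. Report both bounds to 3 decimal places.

Let p₁ = 0.773, p₀ = 0.294.
Under exogeneity alone the bounds on PN are max{0,(p₁−p₀)/p₁} ≤ PN ≤ min{1,(1−p₀)/p₁}.
  lower = (p₁ − p₀)/p₁ = 0.479 / 0.773 ≈ 0.6197
  upper = min{1, (1 − p₀)/p₁} = 0.706 / 0.773 ≈ 0.9133

0.620 ≤ PN ≤ 0.913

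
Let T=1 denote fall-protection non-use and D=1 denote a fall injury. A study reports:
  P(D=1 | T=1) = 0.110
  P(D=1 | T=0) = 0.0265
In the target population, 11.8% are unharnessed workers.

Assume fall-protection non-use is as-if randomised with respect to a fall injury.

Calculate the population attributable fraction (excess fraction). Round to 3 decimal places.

Let p₁ = 0.11, p₀ = 0.0265.
Overall risk P(Y=1) = π·p₁ + (1−π)·p₀ = 0.118×0.11 + 0.882×0.0265 = 0.036353.
Under exogeneity, PAF = [P(Y=1) − p₀] / P(Y=1).
PAF = (0.036353 − 0.0265) / 0.036353 ≈ 0.2710

PAF ≈ 0.271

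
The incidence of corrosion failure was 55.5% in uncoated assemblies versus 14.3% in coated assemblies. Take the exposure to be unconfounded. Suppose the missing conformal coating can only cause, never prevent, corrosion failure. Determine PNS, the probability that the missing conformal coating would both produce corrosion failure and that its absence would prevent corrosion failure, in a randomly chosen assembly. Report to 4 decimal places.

PNS ≈ 0.4120

p₁ = 0.555, p₀ = 0.143.
Under exogeneity and monotonicity, PNS = p₁ − p₀.
PNS = 0.555 − 0.143 = 0.412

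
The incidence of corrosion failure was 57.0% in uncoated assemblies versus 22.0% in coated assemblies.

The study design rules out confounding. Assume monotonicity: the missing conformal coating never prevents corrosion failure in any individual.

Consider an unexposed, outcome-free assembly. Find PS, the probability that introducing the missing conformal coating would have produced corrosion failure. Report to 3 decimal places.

p₁ = 0.57, p₀ = 0.22.
Under exogeneity and monotonicity, PS = (p₁ − p₀) / (1 − p₀).
PS = (0.57 − 0.22) / (1 − 0.22) = 0.35 / 0.78 ≈ 0.4487

PS ≈ 0.449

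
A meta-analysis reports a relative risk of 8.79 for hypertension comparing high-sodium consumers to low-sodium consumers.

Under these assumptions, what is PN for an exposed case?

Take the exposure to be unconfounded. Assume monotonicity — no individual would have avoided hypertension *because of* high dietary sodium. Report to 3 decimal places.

PN ≈ 0.886

Under exogeneity and monotonicity, PN = (RR − 1) / RR = 1 − 1/RR.
PN = (8.79 − 1) / 8.79 = 7.79 / 8.79 ≈ 0.8862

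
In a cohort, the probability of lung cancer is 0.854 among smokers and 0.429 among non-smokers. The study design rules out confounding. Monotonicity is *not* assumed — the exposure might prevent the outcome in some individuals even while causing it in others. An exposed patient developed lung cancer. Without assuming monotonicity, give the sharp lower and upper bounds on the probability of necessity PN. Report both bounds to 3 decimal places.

Let p₁ = 0.854, p₀ = 0.429.
Under exogeneity alone the bounds on PN are max{0,(p₁−p₀)/p₁} ≤ PN ≤ min{1,(1−p₀)/p₁}.
  lower = (p₁ − p₀)/p₁ = 0.425 / 0.854 ≈ 0.4977
  upper = min{1, (1 − p₀)/p₁} = 0.571 / 0.854 ≈ 0.6686

0.498 ≤ PN ≤ 0.669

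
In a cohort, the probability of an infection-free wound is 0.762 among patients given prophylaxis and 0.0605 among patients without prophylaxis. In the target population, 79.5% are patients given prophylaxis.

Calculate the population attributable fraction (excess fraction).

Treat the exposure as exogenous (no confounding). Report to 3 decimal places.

PAF ≈ 0.902

Let p₁ = 0.762, p₀ = 0.0605.
Overall risk P(Y=1) = π·p₁ + (1−π)·p₀ = 0.795×0.762 + 0.205×0.0605 = 0.61819.
Under exogeneity, PAF = [P(Y=1) − p₀] / P(Y=1).
PAF = (0.61819 − 0.0605) / 0.61819 ≈ 0.9021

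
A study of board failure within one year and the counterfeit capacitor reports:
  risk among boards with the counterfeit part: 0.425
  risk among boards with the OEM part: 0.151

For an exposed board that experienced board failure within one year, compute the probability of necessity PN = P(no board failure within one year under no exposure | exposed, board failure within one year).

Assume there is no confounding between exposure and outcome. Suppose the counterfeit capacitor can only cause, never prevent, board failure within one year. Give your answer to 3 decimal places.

PN ≈ 0.645

Let p₁ = 0.425, p₀ = 0.151.
Under exogeneity and monotonicity, PN = (p₁ − p₀) / p₁.
PN = (0.425 − 0.151) / 0.425 = 0.274 / 0.425 ≈ 0.6447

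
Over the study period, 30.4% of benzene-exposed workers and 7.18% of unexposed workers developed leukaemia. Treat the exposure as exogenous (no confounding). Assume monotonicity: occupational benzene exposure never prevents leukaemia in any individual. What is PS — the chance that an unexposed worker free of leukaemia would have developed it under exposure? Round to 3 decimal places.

p₁ = 0.304, p₀ = 0.0718.
Under exogeneity and monotonicity, PS = (p₁ − p₀) / (1 − p₀).
PS = (0.304 − 0.0718) / (1 − 0.0718) = 0.2322 / 0.9282 ≈ 0.2502

PS ≈ 0.250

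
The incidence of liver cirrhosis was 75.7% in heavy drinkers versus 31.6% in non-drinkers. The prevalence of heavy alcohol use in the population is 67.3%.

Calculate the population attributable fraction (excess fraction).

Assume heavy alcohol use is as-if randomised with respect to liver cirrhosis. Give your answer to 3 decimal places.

p₁ = 0.757, p₀ = 0.316.
Overall risk P(Y=1) = π·p₁ + (1−π)·p₀ = 0.673×0.757 + 0.327×0.316 = 0.61279.
Under exogeneity, PAF = [P(Y=1) − p₀] / P(Y=1).
PAF = (0.61279 − 0.316) / 0.61279 ≈ 0.4843

PAF ≈ 0.484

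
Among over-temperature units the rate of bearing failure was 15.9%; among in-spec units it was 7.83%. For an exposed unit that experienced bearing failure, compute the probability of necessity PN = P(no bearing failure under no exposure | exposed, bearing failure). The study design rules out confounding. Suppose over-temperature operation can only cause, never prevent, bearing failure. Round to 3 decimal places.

p₁ = 0.159, p₀ = 0.0783.
Under exogeneity and monotonicity, PN = (p₁ − p₀) / p₁.
PN = (0.159 − 0.0783) / 0.159 = 0.0807 / 0.159 ≈ 0.5075

PN ≈ 0.508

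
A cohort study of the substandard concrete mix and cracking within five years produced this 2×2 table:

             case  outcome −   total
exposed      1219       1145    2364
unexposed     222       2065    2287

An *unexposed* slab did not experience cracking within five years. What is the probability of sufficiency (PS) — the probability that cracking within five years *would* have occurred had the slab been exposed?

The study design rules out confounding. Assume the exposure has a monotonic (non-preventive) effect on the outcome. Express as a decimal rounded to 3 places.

PS ≈ 0.464

p₁ = P(outcome | exposed) = 1219/2364 = 0.51565
p₀ = P(outcome | unexposed) = 222/2287 = 0.09707
Under exogeneity and monotonicity, PS = (p₁ − p₀) / (1 − p₀).
PS = (0.51565 − 0.09707) / (1 − 0.09707) = 0.41858 / 0.90293 ≈ 0.4636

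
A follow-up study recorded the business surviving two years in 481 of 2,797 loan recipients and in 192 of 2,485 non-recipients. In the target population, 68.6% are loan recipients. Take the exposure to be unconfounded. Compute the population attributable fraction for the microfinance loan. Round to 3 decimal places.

PAF ≈ 0.457

p₁ = P(outcome | exposed) = 481/2797 = 0.17197
p₀ = P(outcome | unexposed) = 192/2485 = 0.077264
Overall risk P(Y=1) = π·p₁ + (1−π)·p₀ = 0.686×0.17197 + 0.314×0.077264 = 0.14223.
Under exogeneity, PAF = [P(Y=1) − p₀] / P(Y=1).
PAF = (0.14223 − 0.077264) / 0.14223 ≈ 0.4568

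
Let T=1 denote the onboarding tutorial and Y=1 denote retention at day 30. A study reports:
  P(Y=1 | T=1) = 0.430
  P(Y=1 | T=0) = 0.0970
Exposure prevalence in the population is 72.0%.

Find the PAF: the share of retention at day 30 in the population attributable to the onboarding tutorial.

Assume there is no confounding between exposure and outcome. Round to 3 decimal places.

Let p₁ = 0.43, p₀ = 0.097.
Overall risk P(Y=1) = π·p₁ + (1−π)·p₀ = 0.72×0.43 + 0.28×0.097 = 0.33676.
Under exogeneity, PAF = [P(Y=1) − p₀] / P(Y=1).
PAF = (0.33676 − 0.097) / 0.33676 ≈ 0.7120

PAF ≈ 0.712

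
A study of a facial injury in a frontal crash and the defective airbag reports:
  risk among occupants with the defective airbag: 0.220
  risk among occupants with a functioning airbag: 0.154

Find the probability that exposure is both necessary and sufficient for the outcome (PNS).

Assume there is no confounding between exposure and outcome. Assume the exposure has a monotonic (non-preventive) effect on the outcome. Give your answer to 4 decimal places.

Let p₁ = 0.22, p₀ = 0.154.
Under exogeneity and monotonicity, PNS = p₁ − p₀.
PNS = 0.22 − 0.154 = 0.066

PNS ≈ 0.0660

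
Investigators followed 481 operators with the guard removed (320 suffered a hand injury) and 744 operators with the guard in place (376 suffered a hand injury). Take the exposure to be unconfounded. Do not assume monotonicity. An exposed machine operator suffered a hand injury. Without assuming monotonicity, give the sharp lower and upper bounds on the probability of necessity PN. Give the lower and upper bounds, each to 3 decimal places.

p₁ = P(outcome | exposed) = 320/481 = 0.66528
p₀ = P(outcome | unexposed) = 376/744 = 0.50538
Under exogeneity alone the bounds on PN are max{0,(p₁−p₀)/p₁} ≤ PN ≤ min{1,(1−p₀)/p₁}.
  lower = (p₁ − p₀)/p₁ = 0.1599 / 0.66528 ≈ 0.2404
  upper = min{1, (1 − p₀)/p₁} = 0.49462 / 0.66528 ≈ 0.7435

0.240 ≤ PN ≤ 0.743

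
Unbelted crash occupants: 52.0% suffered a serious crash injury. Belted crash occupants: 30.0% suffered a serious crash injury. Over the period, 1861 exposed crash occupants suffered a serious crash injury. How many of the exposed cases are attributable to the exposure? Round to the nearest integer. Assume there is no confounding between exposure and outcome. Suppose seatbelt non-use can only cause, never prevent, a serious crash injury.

p₁ = 0.52, p₀ = 0.3.
PN = (p₁ − p₀)/p₁ = (0.52 − 0.3) / 0.52 ≈ 0.42308.
Attributable cases ≈ PN × (exposed cases) = 0.42308 × 1861 ≈ 787.35.

about 787 cases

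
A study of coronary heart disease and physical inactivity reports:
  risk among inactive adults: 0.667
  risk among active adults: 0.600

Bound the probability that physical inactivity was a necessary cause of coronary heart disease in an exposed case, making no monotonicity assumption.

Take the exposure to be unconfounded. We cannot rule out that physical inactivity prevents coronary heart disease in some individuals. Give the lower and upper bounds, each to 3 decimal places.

0.100 ≤ PN ≤ 0.600

Let p₁ = 0.667, p₀ = 0.6.
Under exogeneity alone the bounds on PN are max{0,(p₁−p₀)/p₁} ≤ PN ≤ min{1,(1−p₀)/p₁}.
  lower = (p₁ − p₀)/p₁ = 0.067 / 0.667 ≈ 0.1004
  upper = min{1, (1 − p₀)/p₁} = 0.4 / 0.667 ≈ 0.5997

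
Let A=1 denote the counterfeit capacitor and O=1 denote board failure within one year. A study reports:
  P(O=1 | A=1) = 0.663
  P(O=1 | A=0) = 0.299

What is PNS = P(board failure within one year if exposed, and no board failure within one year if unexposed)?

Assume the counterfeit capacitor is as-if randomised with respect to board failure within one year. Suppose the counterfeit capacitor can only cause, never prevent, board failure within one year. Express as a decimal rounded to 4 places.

Let p₁ = 0.663, p₀ = 0.299.
Under exogeneity and monotonicity, PNS = p₁ − p₀.
PNS = 0.663 − 0.299 = 0.364

PNS ≈ 0.3640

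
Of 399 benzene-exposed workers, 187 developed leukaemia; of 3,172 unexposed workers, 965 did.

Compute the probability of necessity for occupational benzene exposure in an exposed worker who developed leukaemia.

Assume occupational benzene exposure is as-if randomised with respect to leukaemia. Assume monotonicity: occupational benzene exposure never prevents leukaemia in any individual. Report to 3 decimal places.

PN ≈ 0.351

p₁ = P(outcome | exposed) = 187/399 = 0.46867
p₀ = P(outcome | unexposed) = 965/3172 = 0.30422
Under exogeneity and monotonicity, PN = (p₁ − p₀) / p₁.
PN = (0.46867 − 0.30422) / 0.46867 = 0.16445 / 0.46867 ≈ 0.3509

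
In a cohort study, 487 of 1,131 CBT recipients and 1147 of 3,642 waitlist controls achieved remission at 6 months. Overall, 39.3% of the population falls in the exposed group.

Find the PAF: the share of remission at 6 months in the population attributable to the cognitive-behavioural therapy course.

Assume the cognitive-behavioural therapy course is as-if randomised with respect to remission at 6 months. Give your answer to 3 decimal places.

p₁ = P(outcome | exposed) = 487/1131 = 0.43059
p₀ = P(outcome | unexposed) = 1147/3642 = 0.31494
Overall risk P(Y=1) = π·p₁ + (1−π)·p₀ = 0.393×0.43059 + 0.607×0.31494 = 0.36039.
Under exogeneity, PAF = [P(Y=1) − p₀] / P(Y=1).
PAF = (0.36039 − 0.31494) / 0.36039 ≈ 0.1261

PAF ≈ 0.126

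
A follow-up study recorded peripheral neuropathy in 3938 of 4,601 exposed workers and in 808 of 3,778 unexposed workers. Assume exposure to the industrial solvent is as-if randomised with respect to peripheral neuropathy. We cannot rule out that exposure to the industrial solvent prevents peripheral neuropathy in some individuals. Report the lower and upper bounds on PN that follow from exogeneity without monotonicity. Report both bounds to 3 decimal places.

0.750 ≤ PN ≤ 0.918

p₁ = P(outcome | exposed) = 3938/4601 = 0.8559
p₀ = P(outcome | unexposed) = 808/3778 = 0.21387
Under exogeneity alone the bounds on PN are max{0,(p₁−p₀)/p₁} ≤ PN ≤ min{1,(1−p₀)/p₁}.
  lower = (p₁ − p₀)/p₁ = 0.64203 / 0.8559 ≈ 0.7501
  upper = min{1, (1 − p₀)/p₁} = 0.78613 / 0.8559 ≈ 0.9185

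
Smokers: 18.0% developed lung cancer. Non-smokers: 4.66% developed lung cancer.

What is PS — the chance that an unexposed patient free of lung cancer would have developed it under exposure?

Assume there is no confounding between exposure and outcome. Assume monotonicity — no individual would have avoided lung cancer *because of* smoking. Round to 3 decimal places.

PS ≈ 0.140

p₁ = 0.18, p₀ = 0.0466.
Under exogeneity and monotonicity, PS = (p₁ − p₀) / (1 − p₀).
PS = (0.18 − 0.0466) / (1 − 0.0466) = 0.1334 / 0.9534 ≈ 0.1399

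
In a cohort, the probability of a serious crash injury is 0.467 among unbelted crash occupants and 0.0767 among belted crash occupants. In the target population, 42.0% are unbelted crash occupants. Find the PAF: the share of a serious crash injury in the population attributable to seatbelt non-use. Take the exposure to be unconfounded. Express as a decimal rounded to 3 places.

PAF ≈ 0.681

Let p₁ = 0.467, p₀ = 0.0767.
Overall risk P(Y=1) = π·p₁ + (1−π)·p₀ = 0.42×0.467 + 0.58×0.0767 = 0.24063.
Under exogeneity, PAF = [P(Y=1) − p₀] / P(Y=1).
PAF = (0.24063 − 0.0767) / 0.24063 ≈ 0.6812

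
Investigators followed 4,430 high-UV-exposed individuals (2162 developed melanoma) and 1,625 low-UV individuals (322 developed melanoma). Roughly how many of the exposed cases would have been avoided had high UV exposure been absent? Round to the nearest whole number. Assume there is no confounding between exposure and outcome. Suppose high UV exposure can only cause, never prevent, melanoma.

about 1284 cases

p₁ = P(outcome | exposed) = 2162/4430 = 0.48804
p₀ = P(outcome | unexposed) = 322/1625 = 0.19815
PN = (p₁ − p₀)/p₁ = (0.48804 − 0.19815) / 0.48804 ≈ 0.59398.
Attributable cases ≈ PN × (exposed cases) = 0.59398 × 2162 ≈ 1284.18.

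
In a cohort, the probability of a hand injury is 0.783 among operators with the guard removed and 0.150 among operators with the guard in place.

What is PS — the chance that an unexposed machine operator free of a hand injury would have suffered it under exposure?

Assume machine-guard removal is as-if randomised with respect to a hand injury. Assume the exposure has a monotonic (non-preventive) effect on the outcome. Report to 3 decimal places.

Let p₁ = 0.783, p₀ = 0.15.
Under exogeneity and monotonicity, PS = (p₁ − p₀) / (1 − p₀).
PS = (0.783 − 0.15) / (1 − 0.15) = 0.633 / 0.85 ≈ 0.7447

PS ≈ 0.745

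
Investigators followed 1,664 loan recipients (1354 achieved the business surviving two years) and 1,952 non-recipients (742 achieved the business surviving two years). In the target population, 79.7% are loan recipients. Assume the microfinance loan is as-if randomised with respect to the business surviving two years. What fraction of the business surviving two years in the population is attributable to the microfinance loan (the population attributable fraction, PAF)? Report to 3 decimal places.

PAF ≈ 0.476

p₁ = P(outcome | exposed) = 1354/1664 = 0.8137
p₀ = P(outcome | unexposed) = 742/1952 = 0.38012
Overall risk P(Y=1) = π·p₁ + (1−π)·p₀ = 0.797×0.8137 + 0.203×0.38012 = 0.72569.
Under exogeneity, PAF = [P(Y=1) − p₀] / P(Y=1).
PAF = (0.72569 − 0.38012) / 0.72569 ≈ 0.4762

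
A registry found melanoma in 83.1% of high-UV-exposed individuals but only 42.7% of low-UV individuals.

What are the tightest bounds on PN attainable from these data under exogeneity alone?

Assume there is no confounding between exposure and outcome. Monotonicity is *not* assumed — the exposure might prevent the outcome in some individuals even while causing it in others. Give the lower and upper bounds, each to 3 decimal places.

p₁ = 0.831, p₀ = 0.427.
Under exogeneity alone the bounds on PN are max{0,(p₁−p₀)/p₁} ≤ PN ≤ min{1,(1−p₀)/p₁}.
  lower = (p₁ − p₀)/p₁ = 0.404 / 0.831 ≈ 0.4862
  upper = min{1, (1 − p₀)/p₁} = 0.573 / 0.831 ≈ 0.6895

0.486 ≤ PN ≤ 0.690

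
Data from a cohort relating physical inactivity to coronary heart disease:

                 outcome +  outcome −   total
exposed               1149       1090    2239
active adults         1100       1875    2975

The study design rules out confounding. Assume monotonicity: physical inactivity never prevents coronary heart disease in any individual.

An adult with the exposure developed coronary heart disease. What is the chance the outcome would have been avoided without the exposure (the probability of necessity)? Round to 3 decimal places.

PN ≈ 0.279

p₁ = P(outcome | exposed) = 1149/2239 = 0.51318
p₀ = P(outcome | unexposed) = 1100/2975 = 0.36975
Under exogeneity and monotonicity, PN = (p₁ − p₀)/p₁.
PN = (0.51318 − 0.36975) / 0.51318 ≈ 0.2795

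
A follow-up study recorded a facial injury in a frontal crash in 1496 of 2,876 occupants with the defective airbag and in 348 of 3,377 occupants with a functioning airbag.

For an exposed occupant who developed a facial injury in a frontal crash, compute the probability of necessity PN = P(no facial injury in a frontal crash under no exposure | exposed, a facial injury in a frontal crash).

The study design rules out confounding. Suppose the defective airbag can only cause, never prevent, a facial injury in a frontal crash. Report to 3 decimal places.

PN ≈ 0.802

p₁ = P(outcome | exposed) = 1496/2876 = 0.52017
p₀ = P(outcome | unexposed) = 348/3377 = 0.10305
Under exogeneity and monotonicity, PN = (p₁ − p₀) / p₁.
PN = (0.52017 − 0.10305) / 0.52017 = 0.41712 / 0.52017 ≈ 0.8019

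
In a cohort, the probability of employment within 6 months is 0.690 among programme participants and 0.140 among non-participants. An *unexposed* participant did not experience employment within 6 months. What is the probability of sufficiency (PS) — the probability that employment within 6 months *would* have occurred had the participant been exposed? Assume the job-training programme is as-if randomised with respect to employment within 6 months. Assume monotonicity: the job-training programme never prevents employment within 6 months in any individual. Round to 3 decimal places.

PS ≈ 0.640

Let p₁ = 0.69, p₀ = 0.14.
Under exogeneity and monotonicity, PS = (p₁ − p₀) / (1 − p₀).
PS = (0.69 − 0.14) / (1 − 0.14) = 0.55 / 0.86 ≈ 0.6395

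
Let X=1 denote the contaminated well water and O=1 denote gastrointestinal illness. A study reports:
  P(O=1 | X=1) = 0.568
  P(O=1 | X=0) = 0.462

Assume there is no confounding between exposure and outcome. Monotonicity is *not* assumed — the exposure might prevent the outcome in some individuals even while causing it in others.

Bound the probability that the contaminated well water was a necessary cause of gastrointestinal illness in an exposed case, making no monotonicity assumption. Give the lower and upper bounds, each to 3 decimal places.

0.187 ≤ PN ≤ 0.947

Let p₁ = 0.568, p₀ = 0.462.
Under exogeneity alone the bounds on PN are max{0,(p₁−p₀)/p₁} ≤ PN ≤ min{1,(1−p₀)/p₁}.
  lower = (p₁ − p₀)/p₁ = 0.106 / 0.568 ≈ 0.1866
  upper = min{1, (1 − p₀)/p₁} = 0.538 / 0.568 ≈ 0.9472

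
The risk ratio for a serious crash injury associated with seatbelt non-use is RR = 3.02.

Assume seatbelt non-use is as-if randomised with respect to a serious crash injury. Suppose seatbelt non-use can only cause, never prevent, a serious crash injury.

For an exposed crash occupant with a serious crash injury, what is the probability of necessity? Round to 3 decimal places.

Under exogeneity and monotonicity, PN = (RR − 1) / RR = 1 − 1/RR.
PN = (3.02 − 1) / 3.02 = 2.02 / 3.02 ≈ 0.6689

PN ≈ 0.669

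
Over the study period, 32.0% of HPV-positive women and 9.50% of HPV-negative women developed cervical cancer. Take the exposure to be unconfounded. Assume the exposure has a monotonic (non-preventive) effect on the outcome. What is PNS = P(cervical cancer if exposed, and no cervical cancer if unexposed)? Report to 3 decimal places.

p₁ = 0.32, p₀ = 0.095.
Under exogeneity and monotonicity, PNS = p₁ − p₀.
PNS = 0.32 − 0.095 = 0.225

PNS ≈ 0.225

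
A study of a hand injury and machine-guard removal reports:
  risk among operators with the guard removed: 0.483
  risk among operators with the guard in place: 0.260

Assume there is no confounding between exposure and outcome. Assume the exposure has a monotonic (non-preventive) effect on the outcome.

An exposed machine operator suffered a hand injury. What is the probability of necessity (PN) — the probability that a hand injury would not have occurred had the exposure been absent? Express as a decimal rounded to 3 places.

Let p₁ = 0.483, p₀ = 0.26.
Under exogeneity and monotonicity, PN = (p₁ − p₀) / p₁.
PN = (0.483 − 0.26) / 0.483 = 0.223 / 0.483 ≈ 0.4617

PN ≈ 0.462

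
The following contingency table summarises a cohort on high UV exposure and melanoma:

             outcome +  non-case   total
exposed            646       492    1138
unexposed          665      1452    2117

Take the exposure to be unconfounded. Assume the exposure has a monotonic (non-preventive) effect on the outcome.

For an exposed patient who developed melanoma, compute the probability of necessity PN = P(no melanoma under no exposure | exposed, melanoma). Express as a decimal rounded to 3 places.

p₁ = P(outcome | exposed) = 646/1138 = 0.56766
p₀ = P(outcome | unexposed) = 665/2117 = 0.31412
Under exogeneity and monotonicity, PN = (p₁ − p₀) / p₁.
PN = (0.56766 − 0.31412) / 0.56766 = 0.25354 / 0.56766 ≈ 0.4466

PN ≈ 0.447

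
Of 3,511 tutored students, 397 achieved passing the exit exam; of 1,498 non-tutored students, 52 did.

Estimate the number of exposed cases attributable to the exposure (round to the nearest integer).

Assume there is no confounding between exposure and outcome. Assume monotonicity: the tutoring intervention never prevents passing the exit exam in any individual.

about 275 cases

p₁ = P(outcome | exposed) = 397/3511 = 0.11307
p₀ = P(outcome | unexposed) = 52/1498 = 0.034713
PN = (p₁ − p₀)/p₁ = (0.11307 − 0.034713) / 0.11307 ≈ 0.69300.
Attributable cases ≈ PN × (exposed cases) = 0.69300 × 397 ≈ 275.12.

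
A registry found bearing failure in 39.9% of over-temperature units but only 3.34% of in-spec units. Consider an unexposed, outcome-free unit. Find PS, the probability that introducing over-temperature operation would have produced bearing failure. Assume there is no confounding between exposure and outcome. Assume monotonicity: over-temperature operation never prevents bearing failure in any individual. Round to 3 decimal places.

p₁ = 0.399, p₀ = 0.0334.
Under exogeneity and monotonicity, PS = (p₁ − p₀) / (1 − p₀).
PS = (0.399 − 0.0334) / (1 − 0.0334) = 0.3656 / 0.9666 ≈ 0.3782

PS ≈ 0.378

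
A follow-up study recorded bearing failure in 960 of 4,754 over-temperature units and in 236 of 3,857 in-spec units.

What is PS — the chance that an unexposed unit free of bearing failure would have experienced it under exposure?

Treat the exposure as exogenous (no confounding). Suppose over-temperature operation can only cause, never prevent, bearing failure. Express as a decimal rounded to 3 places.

p₁ = P(outcome | exposed) = 960/4754 = 0.20194
p₀ = P(outcome | unexposed) = 236/3857 = 0.061187
Under exogeneity and monotonicity, PS = (p₁ − p₀) / (1 − p₀).
PS = (0.20194 − 0.061187) / (1 − 0.061187) = 0.14075 / 0.93881 ≈ 0.1499

PS ≈ 0.150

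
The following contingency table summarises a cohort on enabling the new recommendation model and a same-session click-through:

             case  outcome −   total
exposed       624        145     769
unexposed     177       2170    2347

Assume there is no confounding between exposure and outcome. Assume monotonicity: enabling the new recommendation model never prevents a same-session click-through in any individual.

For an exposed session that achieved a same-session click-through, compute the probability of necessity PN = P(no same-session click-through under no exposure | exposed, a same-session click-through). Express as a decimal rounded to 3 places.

PN ≈ 0.907

p₁ = P(outcome | exposed) = 624/769 = 0.81144
p₀ = P(outcome | unexposed) = 177/2347 = 0.075415
Under exogeneity and monotonicity, PN = (p₁ − p₀)/p₁.
PN = (0.81144 − 0.075415) / 0.81144 ≈ 0.9071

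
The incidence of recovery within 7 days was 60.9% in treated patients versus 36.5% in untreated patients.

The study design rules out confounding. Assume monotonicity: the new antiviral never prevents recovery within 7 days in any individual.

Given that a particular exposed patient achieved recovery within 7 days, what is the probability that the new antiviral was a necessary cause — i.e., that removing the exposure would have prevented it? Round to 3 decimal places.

PN ≈ 0.401

p₁ = 0.609, p₀ = 0.365.
Under exogeneity and monotonicity, PN = (p₁ − p₀) / p₁.
PN = (0.609 − 0.365) / 0.609 = 0.244 / 0.609 ≈ 0.4007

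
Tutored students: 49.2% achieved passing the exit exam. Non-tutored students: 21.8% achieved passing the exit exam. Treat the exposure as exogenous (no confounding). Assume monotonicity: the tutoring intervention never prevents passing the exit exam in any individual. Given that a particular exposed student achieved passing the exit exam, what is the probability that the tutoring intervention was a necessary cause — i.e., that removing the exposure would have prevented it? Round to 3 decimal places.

p₁ = 0.492, p₀ = 0.218.
Under exogeneity and monotonicity, PN = (p₁ − p₀) / p₁.
PN = (0.492 − 0.218) / 0.492 = 0.274 / 0.492 ≈ 0.5569

PN ≈ 0.557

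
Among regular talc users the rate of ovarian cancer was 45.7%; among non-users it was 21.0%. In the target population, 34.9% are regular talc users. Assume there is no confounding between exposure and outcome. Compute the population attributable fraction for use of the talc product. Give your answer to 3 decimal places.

p₁ = 0.457, p₀ = 0.21.
Overall risk P(Y=1) = π·p₁ + (1−π)·p₀ = 0.349×0.457 + 0.651×0.21 = 0.2962.
Under exogeneity, PAF = [P(Y=1) − p₀] / P(Y=1).
PAF = (0.2962 − 0.21) / 0.2962 ≈ 0.2910

PAF ≈ 0.291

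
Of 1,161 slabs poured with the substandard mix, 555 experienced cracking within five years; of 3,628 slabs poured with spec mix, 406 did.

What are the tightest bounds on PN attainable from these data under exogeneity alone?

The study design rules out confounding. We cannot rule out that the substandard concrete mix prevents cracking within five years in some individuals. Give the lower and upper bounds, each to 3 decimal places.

0.766 ≤ PN ≤ 1.000

p₁ = P(outcome | exposed) = 555/1161 = 0.47804
p₀ = P(outcome | unexposed) = 406/3628 = 0.11191
Under exogeneity alone the bounds on PN are max{0,(p₁−p₀)/p₁} ≤ PN ≤ min{1,(1−p₀)/p₁}.
  lower = (p₁ − p₀)/p₁ = 0.36613 / 0.47804 ≈ 0.7659
  upper = min{1, (1 − p₀)/p₁} = 0.88809 / 0.47804 ≈ 1.8578 → capped at 1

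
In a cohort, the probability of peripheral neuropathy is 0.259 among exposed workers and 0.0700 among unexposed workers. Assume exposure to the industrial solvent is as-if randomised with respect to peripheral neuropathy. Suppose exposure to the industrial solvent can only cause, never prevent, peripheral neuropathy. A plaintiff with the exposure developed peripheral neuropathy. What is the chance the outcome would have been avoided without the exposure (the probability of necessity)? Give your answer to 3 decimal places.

Let p₁ = 0.259, p₀ = 0.07.
Under exogeneity and monotonicity, PN = (p₁ − p₀) / p₁.
PN = (0.259 − 0.07) / 0.259 = 0.189 / 0.259 ≈ 0.7297

PN ≈ 0.730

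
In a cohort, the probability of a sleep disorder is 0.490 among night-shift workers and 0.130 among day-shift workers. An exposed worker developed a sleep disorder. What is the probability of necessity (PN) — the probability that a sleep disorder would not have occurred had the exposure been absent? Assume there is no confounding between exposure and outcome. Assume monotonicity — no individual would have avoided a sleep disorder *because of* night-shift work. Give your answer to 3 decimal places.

PN ≈ 0.735

Let p₁ = 0.49, p₀ = 0.13.
Under exogeneity and monotonicity, PN = (p₁ − p₀) / p₁.
PN = (0.49 − 0.13) / 0.49 = 0.36 / 0.49 ≈ 0.7347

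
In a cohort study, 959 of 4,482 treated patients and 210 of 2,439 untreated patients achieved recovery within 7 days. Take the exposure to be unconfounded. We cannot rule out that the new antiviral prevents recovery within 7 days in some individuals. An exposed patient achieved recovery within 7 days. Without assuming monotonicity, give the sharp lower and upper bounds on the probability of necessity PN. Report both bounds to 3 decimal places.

0.598 ≤ PN ≤ 1.000

p₁ = P(outcome | exposed) = 959/4482 = 0.21397
p₀ = P(outcome | unexposed) = 210/2439 = 0.086101
Under exogeneity alone the bounds on PN are max{0,(p₁−p₀)/p₁} ≤ PN ≤ min{1,(1−p₀)/p₁}.
  lower = (p₁ − p₀)/p₁ = 0.12787 / 0.21397 ≈ 0.5976
  upper = min{1, (1 − p₀)/p₁} = 0.9139 / 0.21397 ≈ 4.2712 → capped at 1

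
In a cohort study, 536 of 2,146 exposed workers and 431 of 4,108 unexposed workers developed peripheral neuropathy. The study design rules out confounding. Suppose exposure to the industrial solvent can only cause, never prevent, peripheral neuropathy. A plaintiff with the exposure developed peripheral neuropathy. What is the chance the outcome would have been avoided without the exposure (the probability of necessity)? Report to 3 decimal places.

PN ≈ 0.580

p₁ = P(outcome | exposed) = 536/2146 = 0.24977
p₀ = P(outcome | unexposed) = 431/4108 = 0.10492
Under exogeneity and monotonicity, PN = (p₁ − p₀) / p₁.
PN = (0.24977 − 0.10492) / 0.24977 = 0.14485 / 0.24977 ≈ 0.5799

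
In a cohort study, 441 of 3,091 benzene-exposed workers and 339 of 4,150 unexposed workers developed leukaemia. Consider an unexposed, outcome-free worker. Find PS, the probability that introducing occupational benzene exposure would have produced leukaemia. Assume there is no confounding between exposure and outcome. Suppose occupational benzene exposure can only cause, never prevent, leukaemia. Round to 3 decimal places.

PS ≈ 0.066

p₁ = P(outcome | exposed) = 441/3091 = 0.14267
p₀ = P(outcome | unexposed) = 339/4150 = 0.081687
Under exogeneity and monotonicity, PS = (p₁ − p₀) / (1 − p₀).
PS = (0.14267 − 0.081687) / (1 − 0.081687) = 0.060986 / 0.91831 ≈ 0.0664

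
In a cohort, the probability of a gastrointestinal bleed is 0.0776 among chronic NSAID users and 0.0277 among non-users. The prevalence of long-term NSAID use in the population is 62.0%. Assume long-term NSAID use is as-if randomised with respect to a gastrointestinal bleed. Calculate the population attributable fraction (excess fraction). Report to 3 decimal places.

Let p₁ = 0.0776, p₀ = 0.0277.
Overall risk P(Y=1) = π·p₁ + (1−π)·p₀ = 0.62×0.0776 + 0.38×0.0277 = 0.058638.
Under exogeneity, PAF = [P(Y=1) − p₀] / P(Y=1).
PAF = (0.058638 − 0.0277) / 0.058638 ≈ 0.5276

PAF ≈ 0.528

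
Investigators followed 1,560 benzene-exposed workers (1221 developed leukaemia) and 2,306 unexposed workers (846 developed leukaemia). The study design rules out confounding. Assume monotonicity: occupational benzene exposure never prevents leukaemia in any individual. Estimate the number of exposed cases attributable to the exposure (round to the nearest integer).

p₁ = P(outcome | exposed) = 1221/1560 = 0.78269
p₀ = P(outcome | unexposed) = 846/2306 = 0.36687
PN = (p₁ − p₀)/p₁ = (0.78269 − 0.36687) / 0.78269 ≈ 0.53127.
Attributable cases ≈ PN × (exposed cases) = 0.53127 × 1221 ≈ 648.68.

about 649 cases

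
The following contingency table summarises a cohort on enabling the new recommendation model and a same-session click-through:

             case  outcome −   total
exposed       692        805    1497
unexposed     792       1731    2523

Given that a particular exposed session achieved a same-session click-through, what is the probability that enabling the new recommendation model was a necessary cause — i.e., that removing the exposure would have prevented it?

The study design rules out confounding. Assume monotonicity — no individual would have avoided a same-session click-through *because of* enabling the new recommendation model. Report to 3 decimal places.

PN ≈ 0.321

p₁ = P(outcome | exposed) = 692/1497 = 0.46226
p₀ = P(outcome | unexposed) = 792/2523 = 0.31391
Under exogeneity and monotonicity, PN = (p₁ − p₀) / p₁.
PN = (0.46226 − 0.31391) / 0.46226 = 0.14835 / 0.46226 ≈ 0.3209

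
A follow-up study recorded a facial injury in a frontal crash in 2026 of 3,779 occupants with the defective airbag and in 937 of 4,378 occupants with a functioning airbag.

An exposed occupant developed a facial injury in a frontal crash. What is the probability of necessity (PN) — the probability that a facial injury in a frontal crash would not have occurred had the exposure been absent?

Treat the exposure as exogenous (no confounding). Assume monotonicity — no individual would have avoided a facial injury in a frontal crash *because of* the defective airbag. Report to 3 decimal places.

p₁ = P(outcome | exposed) = 2026/3779 = 0.53612
p₀ = P(outcome | unexposed) = 937/4378 = 0.21402
Under exogeneity and monotonicity, PN = (p₁ − p₀) / p₁.
PN = (0.53612 − 0.21402) / 0.53612 = 0.3221 / 0.53612 ≈ 0.6008

PN ≈ 0.601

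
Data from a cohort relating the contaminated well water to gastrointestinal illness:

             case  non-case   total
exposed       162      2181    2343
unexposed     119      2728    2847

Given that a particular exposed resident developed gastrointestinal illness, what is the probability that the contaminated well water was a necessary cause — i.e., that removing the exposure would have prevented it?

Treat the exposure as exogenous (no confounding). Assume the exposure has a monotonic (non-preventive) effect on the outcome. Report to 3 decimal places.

p₁ = P(outcome | exposed) = 162/2343 = 0.069142
p₀ = P(outcome | unexposed) = 119/2847 = 0.041798
Under exogeneity and monotonicity, PN = (p₁ − p₀)/p₁.
PN = (0.069142 − 0.041798) / 0.069142 ≈ 0.3955

PN ≈ 0.395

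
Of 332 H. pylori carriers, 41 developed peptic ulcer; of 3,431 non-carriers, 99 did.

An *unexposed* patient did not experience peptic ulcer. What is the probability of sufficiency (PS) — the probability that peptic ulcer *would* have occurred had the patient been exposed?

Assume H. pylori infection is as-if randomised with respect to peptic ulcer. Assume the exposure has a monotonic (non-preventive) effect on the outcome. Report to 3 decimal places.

PS ≈ 0.097

p₁ = P(outcome | exposed) = 41/332 = 0.12349
p₀ = P(outcome | unexposed) = 99/3431 = 0.028855
Under exogeneity and monotonicity, PS = (p₁ − p₀) / (1 − p₀).
PS = (0.12349 − 0.028855) / (1 − 0.028855) = 0.094639 / 0.97115 ≈ 0.0975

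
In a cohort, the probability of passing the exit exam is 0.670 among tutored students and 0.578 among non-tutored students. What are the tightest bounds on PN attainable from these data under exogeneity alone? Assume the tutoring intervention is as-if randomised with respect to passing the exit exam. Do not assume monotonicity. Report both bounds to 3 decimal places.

Let p₁ = 0.67, p₀ = 0.578.
Under exogeneity alone the bounds on PN are max{0,(p₁−p₀)/p₁} ≤ PN ≤ min{1,(1−p₀)/p₁}.
  lower = (p₁ − p₀)/p₁ = 0.092 / 0.67 ≈ 0.1373
  upper = min{1, (1 − p₀)/p₁} = 0.422 / 0.67 ≈ 0.6299

0.137 ≤ PN ≤ 0.630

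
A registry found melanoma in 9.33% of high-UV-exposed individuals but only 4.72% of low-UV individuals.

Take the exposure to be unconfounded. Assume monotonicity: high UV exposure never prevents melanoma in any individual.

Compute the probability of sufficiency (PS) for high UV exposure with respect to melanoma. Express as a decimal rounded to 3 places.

p₁ = 0.0933, p₀ = 0.0472.
Under exogeneity and monotonicity, PS = (p₁ − p₀) / (1 − p₀).
PS = (0.0933 − 0.0472) / (1 − 0.0472) = 0.0461 / 0.9528 ≈ 0.0484

PS ≈ 0.048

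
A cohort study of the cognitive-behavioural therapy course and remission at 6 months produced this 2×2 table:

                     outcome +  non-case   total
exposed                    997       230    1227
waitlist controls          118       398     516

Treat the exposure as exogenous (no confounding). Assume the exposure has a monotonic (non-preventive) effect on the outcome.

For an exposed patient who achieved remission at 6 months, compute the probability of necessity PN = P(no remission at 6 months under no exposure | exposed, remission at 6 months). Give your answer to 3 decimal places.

PN ≈ 0.719

p₁ = P(outcome | exposed) = 997/1227 = 0.81255
p₀ = P(outcome | unexposed) = 118/516 = 0.22868
Under exogeneity and monotonicity, PN = (p₁ − p₀) / p₁.
PN = (0.81255 − 0.22868) / 0.81255 = 0.58387 / 0.81255 ≈ 0.7186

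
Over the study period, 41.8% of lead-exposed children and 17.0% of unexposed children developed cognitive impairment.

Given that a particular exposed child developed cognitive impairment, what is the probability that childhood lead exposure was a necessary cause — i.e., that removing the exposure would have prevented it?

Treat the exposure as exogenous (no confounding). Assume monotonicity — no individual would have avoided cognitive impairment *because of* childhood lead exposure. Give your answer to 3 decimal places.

p₁ = 0.418, p₀ = 0.17.
Under exogeneity and monotonicity, PN = (p₁ − p₀) / p₁.
PN = (0.418 − 0.17) / 0.418 = 0.248 / 0.418 ≈ 0.5933

PN ≈ 0.593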